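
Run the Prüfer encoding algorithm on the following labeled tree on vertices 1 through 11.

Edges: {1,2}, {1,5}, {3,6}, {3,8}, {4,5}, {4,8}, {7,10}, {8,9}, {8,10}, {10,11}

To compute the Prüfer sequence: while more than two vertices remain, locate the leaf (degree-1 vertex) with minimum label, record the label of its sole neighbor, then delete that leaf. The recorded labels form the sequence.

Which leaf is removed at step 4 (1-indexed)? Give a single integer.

Step 1: current leaves = {2,6,7,9,11}. Remove leaf 2 (neighbor: 1).
Step 2: current leaves = {1,6,7,9,11}. Remove leaf 1 (neighbor: 5).
Step 3: current leaves = {5,6,7,9,11}. Remove leaf 5 (neighbor: 4).
Step 4: current leaves = {4,6,7,9,11}. Remove leaf 4 (neighbor: 8).

Answer: 4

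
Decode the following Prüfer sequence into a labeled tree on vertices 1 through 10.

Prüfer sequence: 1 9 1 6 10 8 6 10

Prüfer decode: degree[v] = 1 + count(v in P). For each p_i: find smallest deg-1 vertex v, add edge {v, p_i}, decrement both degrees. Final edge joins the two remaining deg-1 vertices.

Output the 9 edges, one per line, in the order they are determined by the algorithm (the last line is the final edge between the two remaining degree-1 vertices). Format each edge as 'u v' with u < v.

Initial degrees: {1:3, 2:1, 3:1, 4:1, 5:1, 6:3, 7:1, 8:2, 9:2, 10:3}
Step 1: smallest deg-1 vertex = 2, p_1 = 1. Add edge {1,2}. Now deg[2]=0, deg[1]=2.
Step 2: smallest deg-1 vertex = 3, p_2 = 9. Add edge {3,9}. Now deg[3]=0, deg[9]=1.
Step 3: smallest deg-1 vertex = 4, p_3 = 1. Add edge {1,4}. Now deg[4]=0, deg[1]=1.
Step 4: smallest deg-1 vertex = 1, p_4 = 6. Add edge {1,6}. Now deg[1]=0, deg[6]=2.
Step 5: smallest deg-1 vertex = 5, p_5 = 10. Add edge {5,10}. Now deg[5]=0, deg[10]=2.
Step 6: smallest deg-1 vertex = 7, p_6 = 8. Add edge {7,8}. Now deg[7]=0, deg[8]=1.
Step 7: smallest deg-1 vertex = 8, p_7 = 6. Add edge {6,8}. Now deg[8]=0, deg[6]=1.
Step 8: smallest deg-1 vertex = 6, p_8 = 10. Add edge {6,10}. Now deg[6]=0, deg[10]=1.
Final: two remaining deg-1 vertices are 9, 10. Add edge {9,10}.

Answer: 1 2
3 9
1 4
1 6
5 10
7 8
6 8
6 10
9 10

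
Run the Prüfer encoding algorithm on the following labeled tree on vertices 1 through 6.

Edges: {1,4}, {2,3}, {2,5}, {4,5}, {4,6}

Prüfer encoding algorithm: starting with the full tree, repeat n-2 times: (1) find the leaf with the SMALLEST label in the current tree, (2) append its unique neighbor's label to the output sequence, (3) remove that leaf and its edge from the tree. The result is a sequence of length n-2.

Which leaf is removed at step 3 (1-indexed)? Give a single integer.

Step 1: current leaves = {1,3,6}. Remove leaf 1 (neighbor: 4).
Step 2: current leaves = {3,6}. Remove leaf 3 (neighbor: 2).
Step 3: current leaves = {2,6}. Remove leaf 2 (neighbor: 5).

Answer: 2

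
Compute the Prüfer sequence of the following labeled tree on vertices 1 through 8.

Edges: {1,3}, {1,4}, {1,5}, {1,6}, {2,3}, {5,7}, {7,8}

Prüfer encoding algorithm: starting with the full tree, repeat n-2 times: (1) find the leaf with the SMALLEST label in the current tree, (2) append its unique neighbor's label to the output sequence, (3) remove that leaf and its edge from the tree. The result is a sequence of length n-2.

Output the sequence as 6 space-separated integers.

Answer: 3 1 1 1 5 7

Derivation:
Step 1: leaves = {2,4,6,8}. Remove smallest leaf 2, emit neighbor 3.
Step 2: leaves = {3,4,6,8}. Remove smallest leaf 3, emit neighbor 1.
Step 3: leaves = {4,6,8}. Remove smallest leaf 4, emit neighbor 1.
Step 4: leaves = {6,8}. Remove smallest leaf 6, emit neighbor 1.
Step 5: leaves = {1,8}. Remove smallest leaf 1, emit neighbor 5.
Step 6: leaves = {5,8}. Remove smallest leaf 5, emit neighbor 7.
Done: 2 vertices remain (7, 8). Sequence = [3 1 1 1 5 7]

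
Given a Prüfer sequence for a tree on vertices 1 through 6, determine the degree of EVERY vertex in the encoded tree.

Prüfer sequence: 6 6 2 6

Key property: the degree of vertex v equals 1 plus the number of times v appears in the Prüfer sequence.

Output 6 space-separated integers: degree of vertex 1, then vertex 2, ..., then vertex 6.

p_1 = 6: count[6] becomes 1
p_2 = 6: count[6] becomes 2
p_3 = 2: count[2] becomes 1
p_4 = 6: count[6] becomes 3
Degrees (1 + count): deg[1]=1+0=1, deg[2]=1+1=2, deg[3]=1+0=1, deg[4]=1+0=1, deg[5]=1+0=1, deg[6]=1+3=4

Answer: 1 2 1 1 1 4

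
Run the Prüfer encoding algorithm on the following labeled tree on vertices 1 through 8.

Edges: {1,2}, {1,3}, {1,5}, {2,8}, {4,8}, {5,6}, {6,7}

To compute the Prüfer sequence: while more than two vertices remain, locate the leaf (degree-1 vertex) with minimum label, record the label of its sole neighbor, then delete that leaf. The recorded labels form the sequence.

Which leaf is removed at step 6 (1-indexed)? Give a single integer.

Step 1: current leaves = {3,4,7}. Remove leaf 3 (neighbor: 1).
Step 2: current leaves = {4,7}. Remove leaf 4 (neighbor: 8).
Step 3: current leaves = {7,8}. Remove leaf 7 (neighbor: 6).
Step 4: current leaves = {6,8}. Remove leaf 6 (neighbor: 5).
Step 5: current leaves = {5,8}. Remove leaf 5 (neighbor: 1).
Step 6: current leaves = {1,8}. Remove leaf 1 (neighbor: 2).

Answer: 1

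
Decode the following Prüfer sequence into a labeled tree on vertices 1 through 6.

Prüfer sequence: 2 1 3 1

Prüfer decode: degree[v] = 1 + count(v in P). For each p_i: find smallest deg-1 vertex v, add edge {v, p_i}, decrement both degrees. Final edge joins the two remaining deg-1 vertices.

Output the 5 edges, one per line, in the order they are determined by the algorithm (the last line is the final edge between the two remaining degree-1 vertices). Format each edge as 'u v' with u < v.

Initial degrees: {1:3, 2:2, 3:2, 4:1, 5:1, 6:1}
Step 1: smallest deg-1 vertex = 4, p_1 = 2. Add edge {2,4}. Now deg[4]=0, deg[2]=1.
Step 2: smallest deg-1 vertex = 2, p_2 = 1. Add edge {1,2}. Now deg[2]=0, deg[1]=2.
Step 3: smallest deg-1 vertex = 5, p_3 = 3. Add edge {3,5}. Now deg[5]=0, deg[3]=1.
Step 4: smallest deg-1 vertex = 3, p_4 = 1. Add edge {1,3}. Now deg[3]=0, deg[1]=1.
Final: two remaining deg-1 vertices are 1, 6. Add edge {1,6}.

Answer: 2 4
1 2
3 5
1 3
1 6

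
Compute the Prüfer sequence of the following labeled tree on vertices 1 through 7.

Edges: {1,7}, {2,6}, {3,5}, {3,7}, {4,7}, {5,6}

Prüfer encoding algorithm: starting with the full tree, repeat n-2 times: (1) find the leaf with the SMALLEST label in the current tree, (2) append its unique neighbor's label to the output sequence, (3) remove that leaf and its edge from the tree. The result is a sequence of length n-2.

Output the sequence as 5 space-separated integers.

Answer: 7 6 7 5 3

Derivation:
Step 1: leaves = {1,2,4}. Remove smallest leaf 1, emit neighbor 7.
Step 2: leaves = {2,4}. Remove smallest leaf 2, emit neighbor 6.
Step 3: leaves = {4,6}. Remove smallest leaf 4, emit neighbor 7.
Step 4: leaves = {6,7}. Remove smallest leaf 6, emit neighbor 5.
Step 5: leaves = {5,7}. Remove smallest leaf 5, emit neighbor 3.
Done: 2 vertices remain (3, 7). Sequence = [7 6 7 5 3]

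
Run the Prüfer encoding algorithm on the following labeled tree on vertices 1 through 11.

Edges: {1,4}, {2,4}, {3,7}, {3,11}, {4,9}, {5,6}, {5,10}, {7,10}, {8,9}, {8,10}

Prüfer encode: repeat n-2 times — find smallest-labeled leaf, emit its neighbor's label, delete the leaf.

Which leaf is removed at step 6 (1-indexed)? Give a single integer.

Answer: 9

Derivation:
Step 1: current leaves = {1,2,6,11}. Remove leaf 1 (neighbor: 4).
Step 2: current leaves = {2,6,11}. Remove leaf 2 (neighbor: 4).
Step 3: current leaves = {4,6,11}. Remove leaf 4 (neighbor: 9).
Step 4: current leaves = {6,9,11}. Remove leaf 6 (neighbor: 5).
Step 5: current leaves = {5,9,11}. Remove leaf 5 (neighbor: 10).
Step 6: current leaves = {9,11}. Remove leaf 9 (neighbor: 8).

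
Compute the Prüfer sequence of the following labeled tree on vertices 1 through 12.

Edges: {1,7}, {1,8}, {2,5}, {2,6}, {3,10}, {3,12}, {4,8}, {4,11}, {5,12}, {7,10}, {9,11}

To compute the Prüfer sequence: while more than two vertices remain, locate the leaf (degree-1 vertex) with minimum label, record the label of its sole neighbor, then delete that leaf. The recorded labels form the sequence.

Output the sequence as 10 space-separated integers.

Step 1: leaves = {6,9}. Remove smallest leaf 6, emit neighbor 2.
Step 2: leaves = {2,9}. Remove smallest leaf 2, emit neighbor 5.
Step 3: leaves = {5,9}. Remove smallest leaf 5, emit neighbor 12.
Step 4: leaves = {9,12}. Remove smallest leaf 9, emit neighbor 11.
Step 5: leaves = {11,12}. Remove smallest leaf 11, emit neighbor 4.
Step 6: leaves = {4,12}. Remove smallest leaf 4, emit neighbor 8.
Step 7: leaves = {8,12}. Remove smallest leaf 8, emit neighbor 1.
Step 8: leaves = {1,12}. Remove smallest leaf 1, emit neighbor 7.
Step 9: leaves = {7,12}. Remove smallest leaf 7, emit neighbor 10.
Step 10: leaves = {10,12}. Remove smallest leaf 10, emit neighbor 3.
Done: 2 vertices remain (3, 12). Sequence = [2 5 12 11 4 8 1 7 10 3]

Answer: 2 5 12 11 4 8 1 7 10 3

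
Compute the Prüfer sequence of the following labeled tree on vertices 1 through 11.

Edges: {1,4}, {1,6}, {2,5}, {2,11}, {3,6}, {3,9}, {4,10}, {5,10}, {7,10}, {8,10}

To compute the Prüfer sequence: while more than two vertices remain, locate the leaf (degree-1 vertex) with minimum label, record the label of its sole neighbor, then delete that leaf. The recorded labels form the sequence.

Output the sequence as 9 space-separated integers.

Answer: 10 10 3 6 1 4 10 5 2

Derivation:
Step 1: leaves = {7,8,9,11}. Remove smallest leaf 7, emit neighbor 10.
Step 2: leaves = {8,9,11}. Remove smallest leaf 8, emit neighbor 10.
Step 3: leaves = {9,11}. Remove smallest leaf 9, emit neighbor 3.
Step 4: leaves = {3,11}. Remove smallest leaf 3, emit neighbor 6.
Step 5: leaves = {6,11}. Remove smallest leaf 6, emit neighbor 1.
Step 6: leaves = {1,11}. Remove smallest leaf 1, emit neighbor 4.
Step 7: leaves = {4,11}. Remove smallest leaf 4, emit neighbor 10.
Step 8: leaves = {10,11}. Remove smallest leaf 10, emit neighbor 5.
Step 9: leaves = {5,11}. Remove smallest leaf 5, emit neighbor 2.
Done: 2 vertices remain (2, 11). Sequence = [10 10 3 6 1 4 10 5 2]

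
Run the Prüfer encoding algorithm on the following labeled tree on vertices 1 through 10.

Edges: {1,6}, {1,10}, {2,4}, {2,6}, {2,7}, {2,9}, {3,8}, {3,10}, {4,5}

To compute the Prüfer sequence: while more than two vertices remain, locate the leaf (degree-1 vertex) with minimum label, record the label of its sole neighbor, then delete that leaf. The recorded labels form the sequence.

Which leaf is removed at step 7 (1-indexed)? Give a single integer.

Answer: 2

Derivation:
Step 1: current leaves = {5,7,8,9}. Remove leaf 5 (neighbor: 4).
Step 2: current leaves = {4,7,8,9}. Remove leaf 4 (neighbor: 2).
Step 3: current leaves = {7,8,9}. Remove leaf 7 (neighbor: 2).
Step 4: current leaves = {8,9}. Remove leaf 8 (neighbor: 3).
Step 5: current leaves = {3,9}. Remove leaf 3 (neighbor: 10).
Step 6: current leaves = {9,10}. Remove leaf 9 (neighbor: 2).
Step 7: current leaves = {2,10}. Remove leaf 2 (neighbor: 6).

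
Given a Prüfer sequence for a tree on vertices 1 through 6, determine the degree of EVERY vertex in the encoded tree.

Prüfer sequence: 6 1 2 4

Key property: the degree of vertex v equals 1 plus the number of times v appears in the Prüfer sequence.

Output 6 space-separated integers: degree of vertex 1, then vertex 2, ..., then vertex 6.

p_1 = 6: count[6] becomes 1
p_2 = 1: count[1] becomes 1
p_3 = 2: count[2] becomes 1
p_4 = 4: count[4] becomes 1
Degrees (1 + count): deg[1]=1+1=2, deg[2]=1+1=2, deg[3]=1+0=1, deg[4]=1+1=2, deg[5]=1+0=1, deg[6]=1+1=2

Answer: 2 2 1 2 1 2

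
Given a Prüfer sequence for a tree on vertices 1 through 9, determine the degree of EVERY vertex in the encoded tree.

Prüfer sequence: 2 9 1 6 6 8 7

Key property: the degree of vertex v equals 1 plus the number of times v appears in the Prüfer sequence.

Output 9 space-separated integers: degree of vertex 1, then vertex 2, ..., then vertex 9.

Answer: 2 2 1 1 1 3 2 2 2

Derivation:
p_1 = 2: count[2] becomes 1
p_2 = 9: count[9] becomes 1
p_3 = 1: count[1] becomes 1
p_4 = 6: count[6] becomes 1
p_5 = 6: count[6] becomes 2
p_6 = 8: count[8] becomes 1
p_7 = 7: count[7] becomes 1
Degrees (1 + count): deg[1]=1+1=2, deg[2]=1+1=2, deg[3]=1+0=1, deg[4]=1+0=1, deg[5]=1+0=1, deg[6]=1+2=3, deg[7]=1+1=2, deg[8]=1+1=2, deg[9]=1+1=2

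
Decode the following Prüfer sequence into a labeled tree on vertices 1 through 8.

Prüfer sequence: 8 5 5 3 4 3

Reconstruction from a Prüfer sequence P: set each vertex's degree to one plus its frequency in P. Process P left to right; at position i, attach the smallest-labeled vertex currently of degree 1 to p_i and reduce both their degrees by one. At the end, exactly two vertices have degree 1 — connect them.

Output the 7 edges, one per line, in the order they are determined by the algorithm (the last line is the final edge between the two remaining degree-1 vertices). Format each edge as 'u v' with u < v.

Answer: 1 8
2 5
5 6
3 5
4 7
3 4
3 8

Derivation:
Initial degrees: {1:1, 2:1, 3:3, 4:2, 5:3, 6:1, 7:1, 8:2}
Step 1: smallest deg-1 vertex = 1, p_1 = 8. Add edge {1,8}. Now deg[1]=0, deg[8]=1.
Step 2: smallest deg-1 vertex = 2, p_2 = 5. Add edge {2,5}. Now deg[2]=0, deg[5]=2.
Step 3: smallest deg-1 vertex = 6, p_3 = 5. Add edge {5,6}. Now deg[6]=0, deg[5]=1.
Step 4: smallest deg-1 vertex = 5, p_4 = 3. Add edge {3,5}. Now deg[5]=0, deg[3]=2.
Step 5: smallest deg-1 vertex = 7, p_5 = 4. Add edge {4,7}. Now deg[7]=0, deg[4]=1.
Step 6: smallest deg-1 vertex = 4, p_6 = 3. Add edge {3,4}. Now deg[4]=0, deg[3]=1.
Final: two remaining deg-1 vertices are 3, 8. Add edge {3,8}.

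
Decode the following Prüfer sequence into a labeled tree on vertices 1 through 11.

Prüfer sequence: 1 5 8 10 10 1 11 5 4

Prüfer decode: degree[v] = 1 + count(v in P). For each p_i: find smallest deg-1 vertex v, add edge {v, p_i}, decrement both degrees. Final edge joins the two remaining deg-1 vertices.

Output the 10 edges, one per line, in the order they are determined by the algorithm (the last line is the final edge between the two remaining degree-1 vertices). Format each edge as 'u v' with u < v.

Initial degrees: {1:3, 2:1, 3:1, 4:2, 5:3, 6:1, 7:1, 8:2, 9:1, 10:3, 11:2}
Step 1: smallest deg-1 vertex = 2, p_1 = 1. Add edge {1,2}. Now deg[2]=0, deg[1]=2.
Step 2: smallest deg-1 vertex = 3, p_2 = 5. Add edge {3,5}. Now deg[3]=0, deg[5]=2.
Step 3: smallest deg-1 vertex = 6, p_3 = 8. Add edge {6,8}. Now deg[6]=0, deg[8]=1.
Step 4: smallest deg-1 vertex = 7, p_4 = 10. Add edge {7,10}. Now deg[7]=0, deg[10]=2.
Step 5: smallest deg-1 vertex = 8, p_5 = 10. Add edge {8,10}. Now deg[8]=0, deg[10]=1.
Step 6: smallest deg-1 vertex = 9, p_6 = 1. Add edge {1,9}. Now deg[9]=0, deg[1]=1.
Step 7: smallest deg-1 vertex = 1, p_7 = 11. Add edge {1,11}. Now deg[1]=0, deg[11]=1.
Step 8: smallest deg-1 vertex = 10, p_8 = 5. Add edge {5,10}. Now deg[10]=0, deg[5]=1.
Step 9: smallest deg-1 vertex = 5, p_9 = 4. Add edge {4,5}. Now deg[5]=0, deg[4]=1.
Final: two remaining deg-1 vertices are 4, 11. Add edge {4,11}.

Answer: 1 2
3 5
6 8
7 10
8 10
1 9
1 11
5 10
4 5
4 11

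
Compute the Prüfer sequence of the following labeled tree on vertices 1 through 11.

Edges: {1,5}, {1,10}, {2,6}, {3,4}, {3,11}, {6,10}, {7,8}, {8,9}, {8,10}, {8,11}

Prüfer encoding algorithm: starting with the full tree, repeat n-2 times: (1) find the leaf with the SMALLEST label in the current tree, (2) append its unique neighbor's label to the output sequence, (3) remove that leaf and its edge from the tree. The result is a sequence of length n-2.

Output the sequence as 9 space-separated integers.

Step 1: leaves = {2,4,5,7,9}. Remove smallest leaf 2, emit neighbor 6.
Step 2: leaves = {4,5,6,7,9}. Remove smallest leaf 4, emit neighbor 3.
Step 3: leaves = {3,5,6,7,9}. Remove smallest leaf 3, emit neighbor 11.
Step 4: leaves = {5,6,7,9,11}. Remove smallest leaf 5, emit neighbor 1.
Step 5: leaves = {1,6,7,9,11}. Remove smallest leaf 1, emit neighbor 10.
Step 6: leaves = {6,7,9,11}. Remove smallest leaf 6, emit neighbor 10.
Step 7: leaves = {7,9,10,11}. Remove smallest leaf 7, emit neighbor 8.
Step 8: leaves = {9,10,11}. Remove smallest leaf 9, emit neighbor 8.
Step 9: leaves = {10,11}. Remove smallest leaf 10, emit neighbor 8.
Done: 2 vertices remain (8, 11). Sequence = [6 3 11 1 10 10 8 8 8]

Answer: 6 3 11 1 10 10 8 8 8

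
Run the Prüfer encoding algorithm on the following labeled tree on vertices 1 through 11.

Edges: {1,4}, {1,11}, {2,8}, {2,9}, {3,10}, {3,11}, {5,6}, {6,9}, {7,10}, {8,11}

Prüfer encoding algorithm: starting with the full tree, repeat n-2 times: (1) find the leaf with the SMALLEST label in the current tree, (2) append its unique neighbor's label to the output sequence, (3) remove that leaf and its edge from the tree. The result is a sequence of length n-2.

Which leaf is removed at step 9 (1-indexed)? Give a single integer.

Answer: 10

Derivation:
Step 1: current leaves = {4,5,7}. Remove leaf 4 (neighbor: 1).
Step 2: current leaves = {1,5,7}. Remove leaf 1 (neighbor: 11).
Step 3: current leaves = {5,7}. Remove leaf 5 (neighbor: 6).
Step 4: current leaves = {6,7}. Remove leaf 6 (neighbor: 9).
Step 5: current leaves = {7,9}. Remove leaf 7 (neighbor: 10).
Step 6: current leaves = {9,10}. Remove leaf 9 (neighbor: 2).
Step 7: current leaves = {2,10}. Remove leaf 2 (neighbor: 8).
Step 8: current leaves = {8,10}. Remove leaf 8 (neighbor: 11).
Step 9: current leaves = {10,11}. Remove leaf 10 (neighbor: 3).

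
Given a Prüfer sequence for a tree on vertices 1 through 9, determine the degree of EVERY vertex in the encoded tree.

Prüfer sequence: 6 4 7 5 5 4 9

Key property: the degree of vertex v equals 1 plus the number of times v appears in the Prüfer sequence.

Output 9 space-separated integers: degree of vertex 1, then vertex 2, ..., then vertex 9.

p_1 = 6: count[6] becomes 1
p_2 = 4: count[4] becomes 1
p_3 = 7: count[7] becomes 1
p_4 = 5: count[5] becomes 1
p_5 = 5: count[5] becomes 2
p_6 = 4: count[4] becomes 2
p_7 = 9: count[9] becomes 1
Degrees (1 + count): deg[1]=1+0=1, deg[2]=1+0=1, deg[3]=1+0=1, deg[4]=1+2=3, deg[5]=1+2=3, deg[6]=1+1=2, deg[7]=1+1=2, deg[8]=1+0=1, deg[9]=1+1=2

Answer: 1 1 1 3 3 2 2 1 2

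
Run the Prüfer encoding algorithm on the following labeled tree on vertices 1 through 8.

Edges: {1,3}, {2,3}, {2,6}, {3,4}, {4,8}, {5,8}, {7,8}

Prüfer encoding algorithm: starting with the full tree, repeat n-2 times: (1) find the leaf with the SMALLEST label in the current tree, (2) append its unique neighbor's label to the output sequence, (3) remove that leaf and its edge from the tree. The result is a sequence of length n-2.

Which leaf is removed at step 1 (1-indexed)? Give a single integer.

Answer: 1

Derivation:
Step 1: current leaves = {1,5,6,7}. Remove leaf 1 (neighbor: 3).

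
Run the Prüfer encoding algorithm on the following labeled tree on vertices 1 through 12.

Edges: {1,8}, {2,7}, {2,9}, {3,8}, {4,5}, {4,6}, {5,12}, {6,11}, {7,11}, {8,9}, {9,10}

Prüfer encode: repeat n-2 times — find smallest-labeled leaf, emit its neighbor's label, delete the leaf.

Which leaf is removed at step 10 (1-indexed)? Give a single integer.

Step 1: current leaves = {1,3,10,12}. Remove leaf 1 (neighbor: 8).
Step 2: current leaves = {3,10,12}. Remove leaf 3 (neighbor: 8).
Step 3: current leaves = {8,10,12}. Remove leaf 8 (neighbor: 9).
Step 4: current leaves = {10,12}. Remove leaf 10 (neighbor: 9).
Step 5: current leaves = {9,12}. Remove leaf 9 (neighbor: 2).
Step 6: current leaves = {2,12}. Remove leaf 2 (neighbor: 7).
Step 7: current leaves = {7,12}. Remove leaf 7 (neighbor: 11).
Step 8: current leaves = {11,12}. Remove leaf 11 (neighbor: 6).
Step 9: current leaves = {6,12}. Remove leaf 6 (neighbor: 4).
Step 10: current leaves = {4,12}. Remove leaf 4 (neighbor: 5).

Answer: 4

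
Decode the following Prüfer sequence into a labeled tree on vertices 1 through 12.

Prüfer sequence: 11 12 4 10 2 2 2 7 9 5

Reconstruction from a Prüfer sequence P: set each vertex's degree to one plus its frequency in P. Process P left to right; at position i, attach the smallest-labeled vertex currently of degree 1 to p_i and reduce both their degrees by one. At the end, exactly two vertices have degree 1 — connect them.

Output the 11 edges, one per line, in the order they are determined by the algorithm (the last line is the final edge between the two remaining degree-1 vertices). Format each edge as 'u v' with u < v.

Initial degrees: {1:1, 2:4, 3:1, 4:2, 5:2, 6:1, 7:2, 8:1, 9:2, 10:2, 11:2, 12:2}
Step 1: smallest deg-1 vertex = 1, p_1 = 11. Add edge {1,11}. Now deg[1]=0, deg[11]=1.
Step 2: smallest deg-1 vertex = 3, p_2 = 12. Add edge {3,12}. Now deg[3]=0, deg[12]=1.
Step 3: smallest deg-1 vertex = 6, p_3 = 4. Add edge {4,6}. Now deg[6]=0, deg[4]=1.
Step 4: smallest deg-1 vertex = 4, p_4 = 10. Add edge {4,10}. Now deg[4]=0, deg[10]=1.
Step 5: smallest deg-1 vertex = 8, p_5 = 2. Add edge {2,8}. Now deg[8]=0, deg[2]=3.
Step 6: smallest deg-1 vertex = 10, p_6 = 2. Add edge {2,10}. Now deg[10]=0, deg[2]=2.
Step 7: smallest deg-1 vertex = 11, p_7 = 2. Add edge {2,11}. Now deg[11]=0, deg[2]=1.
Step 8: smallest deg-1 vertex = 2, p_8 = 7. Add edge {2,7}. Now deg[2]=0, deg[7]=1.
Step 9: smallest deg-1 vertex = 7, p_9 = 9. Add edge {7,9}. Now deg[7]=0, deg[9]=1.
Step 10: smallest deg-1 vertex = 9, p_10 = 5. Add edge {5,9}. Now deg[9]=0, deg[5]=1.
Final: two remaining deg-1 vertices are 5, 12. Add edge {5,12}.

Answer: 1 11
3 12
4 6
4 10
2 8
2 10
2 11
2 7
7 9
5 9
5 12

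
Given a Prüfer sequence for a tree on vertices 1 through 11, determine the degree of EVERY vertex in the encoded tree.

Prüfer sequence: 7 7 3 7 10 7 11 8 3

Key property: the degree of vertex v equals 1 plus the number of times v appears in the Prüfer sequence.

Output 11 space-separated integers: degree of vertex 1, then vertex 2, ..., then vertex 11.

Answer: 1 1 3 1 1 1 5 2 1 2 2

Derivation:
p_1 = 7: count[7] becomes 1
p_2 = 7: count[7] becomes 2
p_3 = 3: count[3] becomes 1
p_4 = 7: count[7] becomes 3
p_5 = 10: count[10] becomes 1
p_6 = 7: count[7] becomes 4
p_7 = 11: count[11] becomes 1
p_8 = 8: count[8] becomes 1
p_9 = 3: count[3] becomes 2
Degrees (1 + count): deg[1]=1+0=1, deg[2]=1+0=1, deg[3]=1+2=3, deg[4]=1+0=1, deg[5]=1+0=1, deg[6]=1+0=1, deg[7]=1+4=5, deg[8]=1+1=2, deg[9]=1+0=1, deg[10]=1+1=2, deg[11]=1+1=2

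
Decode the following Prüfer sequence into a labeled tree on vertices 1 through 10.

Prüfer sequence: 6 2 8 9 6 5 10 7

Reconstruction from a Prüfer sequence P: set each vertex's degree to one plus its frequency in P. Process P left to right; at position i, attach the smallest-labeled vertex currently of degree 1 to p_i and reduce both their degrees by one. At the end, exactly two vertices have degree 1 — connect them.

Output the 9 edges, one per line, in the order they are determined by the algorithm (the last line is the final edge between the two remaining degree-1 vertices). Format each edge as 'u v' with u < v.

Answer: 1 6
2 3
2 8
4 9
6 8
5 6
5 10
7 9
7 10

Derivation:
Initial degrees: {1:1, 2:2, 3:1, 4:1, 5:2, 6:3, 7:2, 8:2, 9:2, 10:2}
Step 1: smallest deg-1 vertex = 1, p_1 = 6. Add edge {1,6}. Now deg[1]=0, deg[6]=2.
Step 2: smallest deg-1 vertex = 3, p_2 = 2. Add edge {2,3}. Now deg[3]=0, deg[2]=1.
Step 3: smallest deg-1 vertex = 2, p_3 = 8. Add edge {2,8}. Now deg[2]=0, deg[8]=1.
Step 4: smallest deg-1 vertex = 4, p_4 = 9. Add edge {4,9}. Now deg[4]=0, deg[9]=1.
Step 5: smallest deg-1 vertex = 8, p_5 = 6. Add edge {6,8}. Now deg[8]=0, deg[6]=1.
Step 6: smallest deg-1 vertex = 6, p_6 = 5. Add edge {5,6}. Now deg[6]=0, deg[5]=1.
Step 7: smallest deg-1 vertex = 5, p_7 = 10. Add edge {5,10}. Now deg[5]=0, deg[10]=1.
Step 8: smallest deg-1 vertex = 9, p_8 = 7. Add edge {7,9}. Now deg[9]=0, deg[7]=1.
Final: two remaining deg-1 vertices are 7, 10. Add edge {7,10}.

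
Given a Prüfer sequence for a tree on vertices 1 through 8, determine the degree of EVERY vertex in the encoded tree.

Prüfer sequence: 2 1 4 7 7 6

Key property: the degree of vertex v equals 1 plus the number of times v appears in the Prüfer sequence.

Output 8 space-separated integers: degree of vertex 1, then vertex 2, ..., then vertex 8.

Answer: 2 2 1 2 1 2 3 1

Derivation:
p_1 = 2: count[2] becomes 1
p_2 = 1: count[1] becomes 1
p_3 = 4: count[4] becomes 1
p_4 = 7: count[7] becomes 1
p_5 = 7: count[7] becomes 2
p_6 = 6: count[6] becomes 1
Degrees (1 + count): deg[1]=1+1=2, deg[2]=1+1=2, deg[3]=1+0=1, deg[4]=1+1=2, deg[5]=1+0=1, deg[6]=1+1=2, deg[7]=1+2=3, deg[8]=1+0=1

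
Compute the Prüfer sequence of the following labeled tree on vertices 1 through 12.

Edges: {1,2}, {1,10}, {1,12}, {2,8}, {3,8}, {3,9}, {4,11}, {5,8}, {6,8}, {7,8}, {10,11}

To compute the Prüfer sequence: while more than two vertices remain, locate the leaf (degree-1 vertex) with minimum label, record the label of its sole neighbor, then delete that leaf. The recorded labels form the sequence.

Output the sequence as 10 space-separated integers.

Answer: 11 8 8 8 3 8 2 1 10 1

Derivation:
Step 1: leaves = {4,5,6,7,9,12}. Remove smallest leaf 4, emit neighbor 11.
Step 2: leaves = {5,6,7,9,11,12}. Remove smallest leaf 5, emit neighbor 8.
Step 3: leaves = {6,7,9,11,12}. Remove smallest leaf 6, emit neighbor 8.
Step 4: leaves = {7,9,11,12}. Remove smallest leaf 7, emit neighbor 8.
Step 5: leaves = {9,11,12}. Remove smallest leaf 9, emit neighbor 3.
Step 6: leaves = {3,11,12}. Remove smallest leaf 3, emit neighbor 8.
Step 7: leaves = {8,11,12}. Remove smallest leaf 8, emit neighbor 2.
Step 8: leaves = {2,11,12}. Remove smallest leaf 2, emit neighbor 1.
Step 9: leaves = {11,12}. Remove smallest leaf 11, emit neighbor 10.
Step 10: leaves = {10,12}. Remove smallest leaf 10, emit neighbor 1.
Done: 2 vertices remain (1, 12). Sequence = [11 8 8 8 3 8 2 1 10 1]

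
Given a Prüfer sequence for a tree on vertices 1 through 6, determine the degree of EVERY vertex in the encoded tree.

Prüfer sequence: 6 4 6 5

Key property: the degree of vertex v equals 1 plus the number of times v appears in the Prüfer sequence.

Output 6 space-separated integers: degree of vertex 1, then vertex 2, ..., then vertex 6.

p_1 = 6: count[6] becomes 1
p_2 = 4: count[4] becomes 1
p_3 = 6: count[6] becomes 2
p_4 = 5: count[5] becomes 1
Degrees (1 + count): deg[1]=1+0=1, deg[2]=1+0=1, deg[3]=1+0=1, deg[4]=1+1=2, deg[5]=1+1=2, deg[6]=1+2=3

Answer: 1 1 1 2 2 3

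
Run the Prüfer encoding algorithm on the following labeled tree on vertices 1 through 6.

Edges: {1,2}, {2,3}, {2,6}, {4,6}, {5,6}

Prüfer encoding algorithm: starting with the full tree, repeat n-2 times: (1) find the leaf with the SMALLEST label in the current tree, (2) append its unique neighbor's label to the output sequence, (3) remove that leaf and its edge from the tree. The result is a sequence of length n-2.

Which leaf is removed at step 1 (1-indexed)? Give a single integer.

Answer: 1

Derivation:
Step 1: current leaves = {1,3,4,5}. Remove leaf 1 (neighbor: 2).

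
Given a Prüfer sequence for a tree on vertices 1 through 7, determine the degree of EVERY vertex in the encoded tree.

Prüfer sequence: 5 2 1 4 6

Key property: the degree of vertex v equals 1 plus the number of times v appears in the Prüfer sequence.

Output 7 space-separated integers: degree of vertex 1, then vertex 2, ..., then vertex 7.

p_1 = 5: count[5] becomes 1
p_2 = 2: count[2] becomes 1
p_3 = 1: count[1] becomes 1
p_4 = 4: count[4] becomes 1
p_5 = 6: count[6] becomes 1
Degrees (1 + count): deg[1]=1+1=2, deg[2]=1+1=2, deg[3]=1+0=1, deg[4]=1+1=2, deg[5]=1+1=2, deg[6]=1+1=2, deg[7]=1+0=1

Answer: 2 2 1 2 2 2 1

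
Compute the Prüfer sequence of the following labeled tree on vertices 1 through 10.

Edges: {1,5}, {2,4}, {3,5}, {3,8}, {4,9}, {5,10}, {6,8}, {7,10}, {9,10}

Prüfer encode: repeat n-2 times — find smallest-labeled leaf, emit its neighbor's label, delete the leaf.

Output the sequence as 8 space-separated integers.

Step 1: leaves = {1,2,6,7}. Remove smallest leaf 1, emit neighbor 5.
Step 2: leaves = {2,6,7}. Remove smallest leaf 2, emit neighbor 4.
Step 3: leaves = {4,6,7}. Remove smallest leaf 4, emit neighbor 9.
Step 4: leaves = {6,7,9}. Remove smallest leaf 6, emit neighbor 8.
Step 5: leaves = {7,8,9}. Remove smallest leaf 7, emit neighbor 10.
Step 6: leaves = {8,9}. Remove smallest leaf 8, emit neighbor 3.
Step 7: leaves = {3,9}. Remove smallest leaf 3, emit neighbor 5.
Step 8: leaves = {5,9}. Remove smallest leaf 5, emit neighbor 10.
Done: 2 vertices remain (9, 10). Sequence = [5 4 9 8 10 3 5 10]

Answer: 5 4 9 8 10 3 5 10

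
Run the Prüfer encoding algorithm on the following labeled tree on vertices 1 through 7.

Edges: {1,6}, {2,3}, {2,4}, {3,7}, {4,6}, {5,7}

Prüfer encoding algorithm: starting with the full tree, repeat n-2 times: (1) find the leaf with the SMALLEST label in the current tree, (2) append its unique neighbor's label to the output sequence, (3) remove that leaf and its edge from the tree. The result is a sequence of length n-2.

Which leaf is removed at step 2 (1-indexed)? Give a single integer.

Step 1: current leaves = {1,5}. Remove leaf 1 (neighbor: 6).
Step 2: current leaves = {5,6}. Remove leaf 5 (neighbor: 7).

Answer: 5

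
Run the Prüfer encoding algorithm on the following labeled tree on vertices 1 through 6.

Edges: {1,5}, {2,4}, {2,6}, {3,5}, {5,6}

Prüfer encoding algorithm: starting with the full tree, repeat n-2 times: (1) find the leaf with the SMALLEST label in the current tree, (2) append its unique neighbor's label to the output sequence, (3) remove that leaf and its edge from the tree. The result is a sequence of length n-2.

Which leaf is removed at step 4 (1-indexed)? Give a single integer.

Answer: 2

Derivation:
Step 1: current leaves = {1,3,4}. Remove leaf 1 (neighbor: 5).
Step 2: current leaves = {3,4}. Remove leaf 3 (neighbor: 5).
Step 3: current leaves = {4,5}. Remove leaf 4 (neighbor: 2).
Step 4: current leaves = {2,5}. Remove leaf 2 (neighbor: 6).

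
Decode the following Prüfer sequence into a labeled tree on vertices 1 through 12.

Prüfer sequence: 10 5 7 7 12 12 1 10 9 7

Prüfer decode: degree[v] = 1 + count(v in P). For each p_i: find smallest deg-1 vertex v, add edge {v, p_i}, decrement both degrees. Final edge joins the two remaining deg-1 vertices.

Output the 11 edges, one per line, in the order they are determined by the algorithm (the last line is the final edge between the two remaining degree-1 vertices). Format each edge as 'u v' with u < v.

Answer: 2 10
3 5
4 7
5 7
6 12
8 12
1 11
1 10
9 10
7 9
7 12

Derivation:
Initial degrees: {1:2, 2:1, 3:1, 4:1, 5:2, 6:1, 7:4, 8:1, 9:2, 10:3, 11:1, 12:3}
Step 1: smallest deg-1 vertex = 2, p_1 = 10. Add edge {2,10}. Now deg[2]=0, deg[10]=2.
Step 2: smallest deg-1 vertex = 3, p_2 = 5. Add edge {3,5}. Now deg[3]=0, deg[5]=1.
Step 3: smallest deg-1 vertex = 4, p_3 = 7. Add edge {4,7}. Now deg[4]=0, deg[7]=3.
Step 4: smallest deg-1 vertex = 5, p_4 = 7. Add edge {5,7}. Now deg[5]=0, deg[7]=2.
Step 5: smallest deg-1 vertex = 6, p_5 = 12. Add edge {6,12}. Now deg[6]=0, deg[12]=2.
Step 6: smallest deg-1 vertex = 8, p_6 = 12. Add edge {8,12}. Now deg[8]=0, deg[12]=1.
Step 7: smallest deg-1 vertex = 11, p_7 = 1. Add edge {1,11}. Now deg[11]=0, deg[1]=1.
Step 8: smallest deg-1 vertex = 1, p_8 = 10. Add edge {1,10}. Now deg[1]=0, deg[10]=1.
Step 9: smallest deg-1 vertex = 10, p_9 = 9. Add edge {9,10}. Now deg[10]=0, deg[9]=1.
Step 10: smallest deg-1 vertex = 9, p_10 = 7. Add edge {7,9}. Now deg[9]=0, deg[7]=1.
Final: two remaining deg-1 vertices are 7, 12. Add edge {7,12}.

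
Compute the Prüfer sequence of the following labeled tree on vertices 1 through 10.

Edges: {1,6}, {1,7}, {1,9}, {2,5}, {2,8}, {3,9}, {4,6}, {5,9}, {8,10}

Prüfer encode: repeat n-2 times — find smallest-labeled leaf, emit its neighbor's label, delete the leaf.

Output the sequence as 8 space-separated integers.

Answer: 9 6 1 1 9 5 2 8

Derivation:
Step 1: leaves = {3,4,7,10}. Remove smallest leaf 3, emit neighbor 9.
Step 2: leaves = {4,7,10}. Remove smallest leaf 4, emit neighbor 6.
Step 3: leaves = {6,7,10}. Remove smallest leaf 6, emit neighbor 1.
Step 4: leaves = {7,10}. Remove smallest leaf 7, emit neighbor 1.
Step 5: leaves = {1,10}. Remove smallest leaf 1, emit neighbor 9.
Step 6: leaves = {9,10}. Remove smallest leaf 9, emit neighbor 5.
Step 7: leaves = {5,10}. Remove smallest leaf 5, emit neighbor 2.
Step 8: leaves = {2,10}. Remove smallest leaf 2, emit neighbor 8.
Done: 2 vertices remain (8, 10). Sequence = [9 6 1 1 9 5 2 8]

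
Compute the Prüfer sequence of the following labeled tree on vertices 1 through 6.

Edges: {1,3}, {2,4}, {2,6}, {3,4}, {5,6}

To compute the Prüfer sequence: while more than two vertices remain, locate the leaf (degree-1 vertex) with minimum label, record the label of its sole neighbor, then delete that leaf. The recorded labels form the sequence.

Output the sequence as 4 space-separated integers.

Answer: 3 4 2 6

Derivation:
Step 1: leaves = {1,5}. Remove smallest leaf 1, emit neighbor 3.
Step 2: leaves = {3,5}. Remove smallest leaf 3, emit neighbor 4.
Step 3: leaves = {4,5}. Remove smallest leaf 4, emit neighbor 2.
Step 4: leaves = {2,5}. Remove smallest leaf 2, emit neighbor 6.
Done: 2 vertices remain (5, 6). Sequence = [3 4 2 6]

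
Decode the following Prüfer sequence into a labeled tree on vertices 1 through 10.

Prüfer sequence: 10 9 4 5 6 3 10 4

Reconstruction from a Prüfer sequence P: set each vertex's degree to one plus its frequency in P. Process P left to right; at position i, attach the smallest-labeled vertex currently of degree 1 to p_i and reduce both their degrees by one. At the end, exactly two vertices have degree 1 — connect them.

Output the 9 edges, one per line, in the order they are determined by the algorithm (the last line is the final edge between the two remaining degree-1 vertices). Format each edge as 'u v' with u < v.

Answer: 1 10
2 9
4 7
5 8
5 6
3 6
3 10
4 9
4 10

Derivation:
Initial degrees: {1:1, 2:1, 3:2, 4:3, 5:2, 6:2, 7:1, 8:1, 9:2, 10:3}
Step 1: smallest deg-1 vertex = 1, p_1 = 10. Add edge {1,10}. Now deg[1]=0, deg[10]=2.
Step 2: smallest deg-1 vertex = 2, p_2 = 9. Add edge {2,9}. Now deg[2]=0, deg[9]=1.
Step 3: smallest deg-1 vertex = 7, p_3 = 4. Add edge {4,7}. Now deg[7]=0, deg[4]=2.
Step 4: smallest deg-1 vertex = 8, p_4 = 5. Add edge {5,8}. Now deg[8]=0, deg[5]=1.
Step 5: smallest deg-1 vertex = 5, p_5 = 6. Add edge {5,6}. Now deg[5]=0, deg[6]=1.
Step 6: smallest deg-1 vertex = 6, p_6 = 3. Add edge {3,6}. Now deg[6]=0, deg[3]=1.
Step 7: smallest deg-1 vertex = 3, p_7 = 10. Add edge {3,10}. Now deg[3]=0, deg[10]=1.
Step 8: smallest deg-1 vertex = 9, p_8 = 4. Add edge {4,9}. Now deg[9]=0, deg[4]=1.
Final: two remaining deg-1 vertices are 4, 10. Add edge {4,10}.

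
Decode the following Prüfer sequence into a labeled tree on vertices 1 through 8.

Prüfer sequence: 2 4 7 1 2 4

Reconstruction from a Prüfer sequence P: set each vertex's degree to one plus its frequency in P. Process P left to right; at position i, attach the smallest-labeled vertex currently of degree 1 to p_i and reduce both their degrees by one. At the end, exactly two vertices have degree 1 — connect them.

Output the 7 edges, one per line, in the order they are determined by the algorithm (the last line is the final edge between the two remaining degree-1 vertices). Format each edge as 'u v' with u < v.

Answer: 2 3
4 5
6 7
1 7
1 2
2 4
4 8

Derivation:
Initial degrees: {1:2, 2:3, 3:1, 4:3, 5:1, 6:1, 7:2, 8:1}
Step 1: smallest deg-1 vertex = 3, p_1 = 2. Add edge {2,3}. Now deg[3]=0, deg[2]=2.
Step 2: smallest deg-1 vertex = 5, p_2 = 4. Add edge {4,5}. Now deg[5]=0, deg[4]=2.
Step 3: smallest deg-1 vertex = 6, p_3 = 7. Add edge {6,7}. Now deg[6]=0, deg[7]=1.
Step 4: smallest deg-1 vertex = 7, p_4 = 1. Add edge {1,7}. Now deg[7]=0, deg[1]=1.
Step 5: smallest deg-1 vertex = 1, p_5 = 2. Add edge {1,2}. Now deg[1]=0, deg[2]=1.
Step 6: smallest deg-1 vertex = 2, p_6 = 4. Add edge {2,4}. Now deg[2]=0, deg[4]=1.
Final: two remaining deg-1 vertices are 4, 8. Add edge {4,8}.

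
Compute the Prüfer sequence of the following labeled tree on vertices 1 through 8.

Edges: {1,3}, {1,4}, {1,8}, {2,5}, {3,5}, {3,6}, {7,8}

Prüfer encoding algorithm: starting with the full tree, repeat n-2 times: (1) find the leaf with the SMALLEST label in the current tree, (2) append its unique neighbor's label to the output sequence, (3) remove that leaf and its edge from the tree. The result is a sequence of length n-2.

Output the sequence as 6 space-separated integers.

Answer: 5 1 3 3 1 8

Derivation:
Step 1: leaves = {2,4,6,7}. Remove smallest leaf 2, emit neighbor 5.
Step 2: leaves = {4,5,6,7}. Remove smallest leaf 4, emit neighbor 1.
Step 3: leaves = {5,6,7}. Remove smallest leaf 5, emit neighbor 3.
Step 4: leaves = {6,7}. Remove smallest leaf 6, emit neighbor 3.
Step 5: leaves = {3,7}. Remove smallest leaf 3, emit neighbor 1.
Step 6: leaves = {1,7}. Remove smallest leaf 1, emit neighbor 8.
Done: 2 vertices remain (7, 8). Sequence = [5 1 3 3 1 8]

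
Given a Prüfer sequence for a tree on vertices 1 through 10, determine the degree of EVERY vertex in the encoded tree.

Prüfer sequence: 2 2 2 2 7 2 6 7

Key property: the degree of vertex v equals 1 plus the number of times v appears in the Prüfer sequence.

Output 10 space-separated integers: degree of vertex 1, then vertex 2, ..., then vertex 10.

p_1 = 2: count[2] becomes 1
p_2 = 2: count[2] becomes 2
p_3 = 2: count[2] becomes 3
p_4 = 2: count[2] becomes 4
p_5 = 7: count[7] becomes 1
p_6 = 2: count[2] becomes 5
p_7 = 6: count[6] becomes 1
p_8 = 7: count[7] becomes 2
Degrees (1 + count): deg[1]=1+0=1, deg[2]=1+5=6, deg[3]=1+0=1, deg[4]=1+0=1, deg[5]=1+0=1, deg[6]=1+1=2, deg[7]=1+2=3, deg[8]=1+0=1, deg[9]=1+0=1, deg[10]=1+0=1

Answer: 1 6 1 1 1 2 3 1 1 1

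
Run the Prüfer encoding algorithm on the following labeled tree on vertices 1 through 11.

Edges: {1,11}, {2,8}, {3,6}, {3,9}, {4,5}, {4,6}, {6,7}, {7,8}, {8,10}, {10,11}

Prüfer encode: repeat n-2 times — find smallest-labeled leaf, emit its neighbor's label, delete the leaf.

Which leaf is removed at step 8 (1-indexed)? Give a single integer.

Step 1: current leaves = {1,2,5,9}. Remove leaf 1 (neighbor: 11).
Step 2: current leaves = {2,5,9,11}. Remove leaf 2 (neighbor: 8).
Step 3: current leaves = {5,9,11}. Remove leaf 5 (neighbor: 4).
Step 4: current leaves = {4,9,11}. Remove leaf 4 (neighbor: 6).
Step 5: current leaves = {9,11}. Remove leaf 9 (neighbor: 3).
Step 6: current leaves = {3,11}. Remove leaf 3 (neighbor: 6).
Step 7: current leaves = {6,11}. Remove leaf 6 (neighbor: 7).
Step 8: current leaves = {7,11}. Remove leaf 7 (neighbor: 8).

Answer: 7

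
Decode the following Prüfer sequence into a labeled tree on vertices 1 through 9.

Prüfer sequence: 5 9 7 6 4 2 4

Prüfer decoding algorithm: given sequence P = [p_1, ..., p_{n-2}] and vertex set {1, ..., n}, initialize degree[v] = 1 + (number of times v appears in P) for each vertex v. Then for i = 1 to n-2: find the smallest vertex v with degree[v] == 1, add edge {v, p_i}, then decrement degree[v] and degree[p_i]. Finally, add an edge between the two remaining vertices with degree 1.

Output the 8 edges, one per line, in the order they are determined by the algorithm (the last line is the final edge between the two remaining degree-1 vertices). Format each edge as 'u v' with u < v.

Answer: 1 5
3 9
5 7
6 7
4 6
2 8
2 4
4 9

Derivation:
Initial degrees: {1:1, 2:2, 3:1, 4:3, 5:2, 6:2, 7:2, 8:1, 9:2}
Step 1: smallest deg-1 vertex = 1, p_1 = 5. Add edge {1,5}. Now deg[1]=0, deg[5]=1.
Step 2: smallest deg-1 vertex = 3, p_2 = 9. Add edge {3,9}. Now deg[3]=0, deg[9]=1.
Step 3: smallest deg-1 vertex = 5, p_3 = 7. Add edge {5,7}. Now deg[5]=0, deg[7]=1.
Step 4: smallest deg-1 vertex = 7, p_4 = 6. Add edge {6,7}. Now deg[7]=0, deg[6]=1.
Step 5: smallest deg-1 vertex = 6, p_5 = 4. Add edge {4,6}. Now deg[6]=0, deg[4]=2.
Step 6: smallest deg-1 vertex = 8, p_6 = 2. Add edge {2,8}. Now deg[8]=0, deg[2]=1.
Step 7: smallest deg-1 vertex = 2, p_7 = 4. Add edge {2,4}. Now deg[2]=0, deg[4]=1.
Final: two remaining deg-1 vertices are 4, 9. Add edge {4,9}.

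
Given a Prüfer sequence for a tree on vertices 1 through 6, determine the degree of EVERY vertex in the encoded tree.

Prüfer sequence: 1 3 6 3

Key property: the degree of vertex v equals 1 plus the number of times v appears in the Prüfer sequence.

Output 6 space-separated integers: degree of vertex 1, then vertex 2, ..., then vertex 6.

Answer: 2 1 3 1 1 2

Derivation:
p_1 = 1: count[1] becomes 1
p_2 = 3: count[3] becomes 1
p_3 = 6: count[6] becomes 1
p_4 = 3: count[3] becomes 2
Degrees (1 + count): deg[1]=1+1=2, deg[2]=1+0=1, deg[3]=1+2=3, deg[4]=1+0=1, deg[5]=1+0=1, deg[6]=1+1=2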